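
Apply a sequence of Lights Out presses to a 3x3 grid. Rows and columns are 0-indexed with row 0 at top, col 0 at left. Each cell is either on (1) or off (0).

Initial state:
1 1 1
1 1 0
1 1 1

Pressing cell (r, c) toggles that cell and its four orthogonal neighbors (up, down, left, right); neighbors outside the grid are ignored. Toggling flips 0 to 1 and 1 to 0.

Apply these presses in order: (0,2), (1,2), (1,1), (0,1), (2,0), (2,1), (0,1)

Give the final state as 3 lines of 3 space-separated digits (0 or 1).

Answer: 1 1 1
1 0 1
1 0 1

Derivation:
After press 1 at (0,2):
1 0 0
1 1 1
1 1 1

After press 2 at (1,2):
1 0 1
1 0 0
1 1 0

After press 3 at (1,1):
1 1 1
0 1 1
1 0 0

After press 4 at (0,1):
0 0 0
0 0 1
1 0 0

After press 5 at (2,0):
0 0 0
1 0 1
0 1 0

After press 6 at (2,1):
0 0 0
1 1 1
1 0 1

After press 7 at (0,1):
1 1 1
1 0 1
1 0 1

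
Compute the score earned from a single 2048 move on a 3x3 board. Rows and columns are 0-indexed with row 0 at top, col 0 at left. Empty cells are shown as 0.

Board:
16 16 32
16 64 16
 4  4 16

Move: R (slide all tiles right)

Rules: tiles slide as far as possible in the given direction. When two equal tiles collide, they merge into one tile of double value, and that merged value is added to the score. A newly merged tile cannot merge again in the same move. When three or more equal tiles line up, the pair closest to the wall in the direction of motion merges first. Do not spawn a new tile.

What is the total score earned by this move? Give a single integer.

Answer: 40

Derivation:
Slide right:
row 0: [16, 16, 32] -> [0, 32, 32]  score +32 (running 32)
row 1: [16, 64, 16] -> [16, 64, 16]  score +0 (running 32)
row 2: [4, 4, 16] -> [0, 8, 16]  score +8 (running 40)
Board after move:
 0 32 32
16 64 16
 0  8 16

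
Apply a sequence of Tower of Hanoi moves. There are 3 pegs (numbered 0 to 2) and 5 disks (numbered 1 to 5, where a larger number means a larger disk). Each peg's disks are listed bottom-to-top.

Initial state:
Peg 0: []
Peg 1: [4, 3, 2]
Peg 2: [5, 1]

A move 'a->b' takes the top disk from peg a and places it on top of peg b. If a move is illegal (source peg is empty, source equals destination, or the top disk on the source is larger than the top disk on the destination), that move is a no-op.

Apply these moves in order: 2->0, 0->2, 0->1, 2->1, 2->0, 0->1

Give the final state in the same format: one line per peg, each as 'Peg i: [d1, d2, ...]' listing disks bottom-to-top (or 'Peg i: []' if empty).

Answer: Peg 0: [5]
Peg 1: [4, 3, 2, 1]
Peg 2: []

Derivation:
After move 1 (2->0):
Peg 0: [1]
Peg 1: [4, 3, 2]
Peg 2: [5]

After move 2 (0->2):
Peg 0: []
Peg 1: [4, 3, 2]
Peg 2: [5, 1]

After move 3 (0->1):
Peg 0: []
Peg 1: [4, 3, 2]
Peg 2: [5, 1]

After move 4 (2->1):
Peg 0: []
Peg 1: [4, 3, 2, 1]
Peg 2: [5]

After move 5 (2->0):
Peg 0: [5]
Peg 1: [4, 3, 2, 1]
Peg 2: []

After move 6 (0->1):
Peg 0: [5]
Peg 1: [4, 3, 2, 1]
Peg 2: []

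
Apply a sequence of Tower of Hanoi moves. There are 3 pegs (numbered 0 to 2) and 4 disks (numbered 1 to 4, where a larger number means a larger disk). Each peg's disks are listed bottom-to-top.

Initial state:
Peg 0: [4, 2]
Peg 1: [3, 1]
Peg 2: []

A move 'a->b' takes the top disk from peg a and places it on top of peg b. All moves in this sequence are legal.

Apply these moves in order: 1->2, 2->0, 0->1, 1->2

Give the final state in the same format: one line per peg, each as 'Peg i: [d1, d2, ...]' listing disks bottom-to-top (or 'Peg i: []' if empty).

After move 1 (1->2):
Peg 0: [4, 2]
Peg 1: [3]
Peg 2: [1]

After move 2 (2->0):
Peg 0: [4, 2, 1]
Peg 1: [3]
Peg 2: []

After move 3 (0->1):
Peg 0: [4, 2]
Peg 1: [3, 1]
Peg 2: []

After move 4 (1->2):
Peg 0: [4, 2]
Peg 1: [3]
Peg 2: [1]

Answer: Peg 0: [4, 2]
Peg 1: [3]
Peg 2: [1]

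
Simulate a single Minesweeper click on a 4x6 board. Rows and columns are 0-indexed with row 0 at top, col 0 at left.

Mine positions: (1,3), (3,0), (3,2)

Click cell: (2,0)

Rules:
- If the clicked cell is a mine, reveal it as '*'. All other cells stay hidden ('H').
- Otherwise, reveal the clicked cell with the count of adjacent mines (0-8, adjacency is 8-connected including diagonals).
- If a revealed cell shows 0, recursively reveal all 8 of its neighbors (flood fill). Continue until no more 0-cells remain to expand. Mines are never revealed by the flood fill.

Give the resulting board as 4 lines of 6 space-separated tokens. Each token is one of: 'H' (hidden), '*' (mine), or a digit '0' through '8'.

H H H H H H
H H H H H H
1 H H H H H
H H H H H H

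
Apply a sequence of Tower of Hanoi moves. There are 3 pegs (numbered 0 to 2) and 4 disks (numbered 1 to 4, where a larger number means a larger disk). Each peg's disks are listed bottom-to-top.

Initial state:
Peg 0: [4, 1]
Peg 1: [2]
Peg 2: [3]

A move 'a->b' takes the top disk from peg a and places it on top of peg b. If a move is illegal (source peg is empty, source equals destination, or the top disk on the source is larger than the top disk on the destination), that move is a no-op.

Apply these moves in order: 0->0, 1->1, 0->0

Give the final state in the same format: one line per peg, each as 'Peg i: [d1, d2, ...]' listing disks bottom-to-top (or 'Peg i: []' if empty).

Answer: Peg 0: [4, 1]
Peg 1: [2]
Peg 2: [3]

Derivation:
After move 1 (0->0):
Peg 0: [4, 1]
Peg 1: [2]
Peg 2: [3]

After move 2 (1->1):
Peg 0: [4, 1]
Peg 1: [2]
Peg 2: [3]

After move 3 (0->0):
Peg 0: [4, 1]
Peg 1: [2]
Peg 2: [3]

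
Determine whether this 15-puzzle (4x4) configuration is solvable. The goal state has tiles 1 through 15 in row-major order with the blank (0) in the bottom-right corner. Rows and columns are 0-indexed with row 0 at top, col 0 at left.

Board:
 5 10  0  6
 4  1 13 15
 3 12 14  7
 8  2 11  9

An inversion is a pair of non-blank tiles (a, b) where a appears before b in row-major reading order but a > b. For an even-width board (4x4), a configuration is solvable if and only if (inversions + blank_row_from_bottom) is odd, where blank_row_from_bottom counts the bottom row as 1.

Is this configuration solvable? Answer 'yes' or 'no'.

Answer: no

Derivation:
Inversions: 48
Blank is in row 0 (0-indexed from top), which is row 4 counting from the bottom (bottom = 1).
48 + 4 = 52, which is even, so the puzzle is not solvable.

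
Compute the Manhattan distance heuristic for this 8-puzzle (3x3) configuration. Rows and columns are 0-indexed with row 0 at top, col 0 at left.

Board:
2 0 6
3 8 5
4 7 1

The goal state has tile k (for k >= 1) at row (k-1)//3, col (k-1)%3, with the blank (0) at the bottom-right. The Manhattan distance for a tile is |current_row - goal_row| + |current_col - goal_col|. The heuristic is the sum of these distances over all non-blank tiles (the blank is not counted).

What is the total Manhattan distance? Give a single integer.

Answer: 13

Derivation:
Tile 2: at (0,0), goal (0,1), distance |0-0|+|0-1| = 1
Tile 6: at (0,2), goal (1,2), distance |0-1|+|2-2| = 1
Tile 3: at (1,0), goal (0,2), distance |1-0|+|0-2| = 3
Tile 8: at (1,1), goal (2,1), distance |1-2|+|1-1| = 1
Tile 5: at (1,2), goal (1,1), distance |1-1|+|2-1| = 1
Tile 4: at (2,0), goal (1,0), distance |2-1|+|0-0| = 1
Tile 7: at (2,1), goal (2,0), distance |2-2|+|1-0| = 1
Tile 1: at (2,2), goal (0,0), distance |2-0|+|2-0| = 4
Sum: 1 + 1 + 3 + 1 + 1 + 1 + 1 + 4 = 13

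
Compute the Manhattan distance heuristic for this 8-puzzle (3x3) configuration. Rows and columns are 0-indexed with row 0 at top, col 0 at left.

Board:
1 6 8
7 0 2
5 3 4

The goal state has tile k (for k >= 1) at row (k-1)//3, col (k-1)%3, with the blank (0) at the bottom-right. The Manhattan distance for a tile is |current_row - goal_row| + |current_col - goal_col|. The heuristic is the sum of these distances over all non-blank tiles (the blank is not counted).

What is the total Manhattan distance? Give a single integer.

Answer: 16

Derivation:
Tile 1: at (0,0), goal (0,0), distance |0-0|+|0-0| = 0
Tile 6: at (0,1), goal (1,2), distance |0-1|+|1-2| = 2
Tile 8: at (0,2), goal (2,1), distance |0-2|+|2-1| = 3
Tile 7: at (1,0), goal (2,0), distance |1-2|+|0-0| = 1
Tile 2: at (1,2), goal (0,1), distance |1-0|+|2-1| = 2
Tile 5: at (2,0), goal (1,1), distance |2-1|+|0-1| = 2
Tile 3: at (2,1), goal (0,2), distance |2-0|+|1-2| = 3
Tile 4: at (2,2), goal (1,0), distance |2-1|+|2-0| = 3
Sum: 0 + 2 + 3 + 1 + 2 + 2 + 3 + 3 = 16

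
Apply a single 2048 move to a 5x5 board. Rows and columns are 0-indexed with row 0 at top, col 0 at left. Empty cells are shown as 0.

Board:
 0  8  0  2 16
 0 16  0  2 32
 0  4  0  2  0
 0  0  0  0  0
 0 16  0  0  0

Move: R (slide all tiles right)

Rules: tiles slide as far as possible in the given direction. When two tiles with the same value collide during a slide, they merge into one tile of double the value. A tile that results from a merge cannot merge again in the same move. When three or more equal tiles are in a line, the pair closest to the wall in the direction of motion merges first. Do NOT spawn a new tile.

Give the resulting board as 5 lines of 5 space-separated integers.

Answer:  0  0  8  2 16
 0  0 16  2 32
 0  0  0  4  2
 0  0  0  0  0
 0  0  0  0 16

Derivation:
Slide right:
row 0: [0, 8, 0, 2, 16] -> [0, 0, 8, 2, 16]
row 1: [0, 16, 0, 2, 32] -> [0, 0, 16, 2, 32]
row 2: [0, 4, 0, 2, 0] -> [0, 0, 0, 4, 2]
row 3: [0, 0, 0, 0, 0] -> [0, 0, 0, 0, 0]
row 4: [0, 16, 0, 0, 0] -> [0, 0, 0, 0, 16]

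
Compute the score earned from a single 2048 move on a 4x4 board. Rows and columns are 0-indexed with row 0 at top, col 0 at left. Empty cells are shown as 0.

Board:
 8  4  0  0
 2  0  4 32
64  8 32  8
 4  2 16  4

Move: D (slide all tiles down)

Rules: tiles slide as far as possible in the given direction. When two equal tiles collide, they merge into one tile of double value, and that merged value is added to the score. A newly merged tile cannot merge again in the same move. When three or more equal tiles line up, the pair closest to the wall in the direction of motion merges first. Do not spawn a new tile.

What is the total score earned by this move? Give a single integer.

Answer: 0

Derivation:
Slide down:
col 0: [8, 2, 64, 4] -> [8, 2, 64, 4]  score +0 (running 0)
col 1: [4, 0, 8, 2] -> [0, 4, 8, 2]  score +0 (running 0)
col 2: [0, 4, 32, 16] -> [0, 4, 32, 16]  score +0 (running 0)
col 3: [0, 32, 8, 4] -> [0, 32, 8, 4]  score +0 (running 0)
Board after move:
 8  0  0  0
 2  4  4 32
64  8 32  8
 4  2 16  4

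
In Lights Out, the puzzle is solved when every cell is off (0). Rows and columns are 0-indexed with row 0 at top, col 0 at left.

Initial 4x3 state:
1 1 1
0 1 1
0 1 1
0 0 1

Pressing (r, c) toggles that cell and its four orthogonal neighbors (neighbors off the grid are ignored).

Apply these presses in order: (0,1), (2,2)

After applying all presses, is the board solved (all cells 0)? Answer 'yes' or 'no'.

Answer: yes

Derivation:
After press 1 at (0,1):
0 0 0
0 0 1
0 1 1
0 0 1

After press 2 at (2,2):
0 0 0
0 0 0
0 0 0
0 0 0

Lights still on: 0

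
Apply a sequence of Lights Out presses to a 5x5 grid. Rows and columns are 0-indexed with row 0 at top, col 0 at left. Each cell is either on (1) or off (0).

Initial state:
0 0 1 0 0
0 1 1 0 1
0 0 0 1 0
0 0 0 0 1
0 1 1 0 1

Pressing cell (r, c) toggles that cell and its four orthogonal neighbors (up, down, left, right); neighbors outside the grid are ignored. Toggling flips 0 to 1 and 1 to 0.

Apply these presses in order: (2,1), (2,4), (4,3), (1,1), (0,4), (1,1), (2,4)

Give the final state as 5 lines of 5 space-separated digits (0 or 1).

After press 1 at (2,1):
0 0 1 0 0
0 0 1 0 1
1 1 1 1 0
0 1 0 0 1
0 1 1 0 1

After press 2 at (2,4):
0 0 1 0 0
0 0 1 0 0
1 1 1 0 1
0 1 0 0 0
0 1 1 0 1

After press 3 at (4,3):
0 0 1 0 0
0 0 1 0 0
1 1 1 0 1
0 1 0 1 0
0 1 0 1 0

After press 4 at (1,1):
0 1 1 0 0
1 1 0 0 0
1 0 1 0 1
0 1 0 1 0
0 1 0 1 0

After press 5 at (0,4):
0 1 1 1 1
1 1 0 0 1
1 0 1 0 1
0 1 0 1 0
0 1 0 1 0

After press 6 at (1,1):
0 0 1 1 1
0 0 1 0 1
1 1 1 0 1
0 1 0 1 0
0 1 0 1 0

After press 7 at (2,4):
0 0 1 1 1
0 0 1 0 0
1 1 1 1 0
0 1 0 1 1
0 1 0 1 0

Answer: 0 0 1 1 1
0 0 1 0 0
1 1 1 1 0
0 1 0 1 1
0 1 0 1 0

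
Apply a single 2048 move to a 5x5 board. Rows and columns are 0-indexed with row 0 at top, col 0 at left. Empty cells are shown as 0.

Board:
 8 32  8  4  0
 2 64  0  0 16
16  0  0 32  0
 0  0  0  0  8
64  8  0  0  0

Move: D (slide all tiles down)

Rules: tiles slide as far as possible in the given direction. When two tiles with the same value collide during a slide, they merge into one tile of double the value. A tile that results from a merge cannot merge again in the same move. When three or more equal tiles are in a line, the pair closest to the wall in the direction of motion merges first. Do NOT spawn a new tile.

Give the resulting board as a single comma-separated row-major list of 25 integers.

Answer: 0, 0, 0, 0, 0, 8, 0, 0, 0, 0, 2, 32, 0, 0, 0, 16, 64, 0, 4, 16, 64, 8, 8, 32, 8

Derivation:
Slide down:
col 0: [8, 2, 16, 0, 64] -> [0, 8, 2, 16, 64]
col 1: [32, 64, 0, 0, 8] -> [0, 0, 32, 64, 8]
col 2: [8, 0, 0, 0, 0] -> [0, 0, 0, 0, 8]
col 3: [4, 0, 32, 0, 0] -> [0, 0, 0, 4, 32]
col 4: [0, 16, 0, 8, 0] -> [0, 0, 0, 16, 8]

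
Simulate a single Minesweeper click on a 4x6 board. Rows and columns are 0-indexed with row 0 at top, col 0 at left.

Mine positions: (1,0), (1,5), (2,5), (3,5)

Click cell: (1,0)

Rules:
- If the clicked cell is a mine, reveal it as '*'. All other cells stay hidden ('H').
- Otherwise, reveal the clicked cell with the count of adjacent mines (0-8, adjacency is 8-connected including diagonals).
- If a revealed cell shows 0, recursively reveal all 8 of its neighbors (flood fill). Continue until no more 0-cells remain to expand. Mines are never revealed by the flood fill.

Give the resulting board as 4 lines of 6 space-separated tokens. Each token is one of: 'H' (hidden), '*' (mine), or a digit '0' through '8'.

H H H H H H
* H H H H H
H H H H H H
H H H H H H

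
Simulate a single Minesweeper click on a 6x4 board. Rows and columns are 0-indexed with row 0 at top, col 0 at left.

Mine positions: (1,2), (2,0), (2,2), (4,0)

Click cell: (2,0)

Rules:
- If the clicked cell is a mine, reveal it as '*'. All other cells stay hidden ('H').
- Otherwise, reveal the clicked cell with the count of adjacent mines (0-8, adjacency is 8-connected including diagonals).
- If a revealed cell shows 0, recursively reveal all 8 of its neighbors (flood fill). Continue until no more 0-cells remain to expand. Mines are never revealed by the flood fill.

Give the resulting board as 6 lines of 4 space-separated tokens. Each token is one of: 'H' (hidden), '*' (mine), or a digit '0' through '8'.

H H H H
H H H H
* H H H
H H H H
H H H H
H H H H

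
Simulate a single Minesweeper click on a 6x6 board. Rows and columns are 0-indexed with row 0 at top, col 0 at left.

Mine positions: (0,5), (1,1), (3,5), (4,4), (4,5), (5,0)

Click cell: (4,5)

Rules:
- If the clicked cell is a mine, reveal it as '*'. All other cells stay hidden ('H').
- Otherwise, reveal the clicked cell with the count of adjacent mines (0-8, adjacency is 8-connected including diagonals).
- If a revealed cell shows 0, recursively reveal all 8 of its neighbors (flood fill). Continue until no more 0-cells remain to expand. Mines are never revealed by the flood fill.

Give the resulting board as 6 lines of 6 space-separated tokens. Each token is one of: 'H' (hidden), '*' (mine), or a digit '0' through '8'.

H H H H H H
H H H H H H
H H H H H H
H H H H H H
H H H H H *
H H H H H H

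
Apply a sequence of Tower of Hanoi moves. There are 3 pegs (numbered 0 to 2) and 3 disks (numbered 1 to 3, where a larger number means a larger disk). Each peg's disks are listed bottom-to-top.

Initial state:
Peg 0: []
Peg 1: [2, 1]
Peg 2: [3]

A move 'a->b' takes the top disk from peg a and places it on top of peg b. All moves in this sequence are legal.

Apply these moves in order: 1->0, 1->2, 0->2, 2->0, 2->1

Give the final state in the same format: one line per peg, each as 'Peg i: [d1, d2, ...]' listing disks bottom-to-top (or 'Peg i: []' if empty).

Answer: Peg 0: [1]
Peg 1: [2]
Peg 2: [3]

Derivation:
After move 1 (1->0):
Peg 0: [1]
Peg 1: [2]
Peg 2: [3]

After move 2 (1->2):
Peg 0: [1]
Peg 1: []
Peg 2: [3, 2]

After move 3 (0->2):
Peg 0: []
Peg 1: []
Peg 2: [3, 2, 1]

After move 4 (2->0):
Peg 0: [1]
Peg 1: []
Peg 2: [3, 2]

After move 5 (2->1):
Peg 0: [1]
Peg 1: [2]
Peg 2: [3]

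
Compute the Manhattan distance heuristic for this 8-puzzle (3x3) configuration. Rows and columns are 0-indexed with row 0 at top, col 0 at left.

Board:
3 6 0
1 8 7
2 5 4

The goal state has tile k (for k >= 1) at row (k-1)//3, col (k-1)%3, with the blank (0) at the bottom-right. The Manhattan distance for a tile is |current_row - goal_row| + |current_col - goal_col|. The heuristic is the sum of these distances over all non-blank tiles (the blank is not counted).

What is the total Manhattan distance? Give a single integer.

Tile 3: (0,0)->(0,2) = 2
Tile 6: (0,1)->(1,2) = 2
Tile 1: (1,0)->(0,0) = 1
Tile 8: (1,1)->(2,1) = 1
Tile 7: (1,2)->(2,0) = 3
Tile 2: (2,0)->(0,1) = 3
Tile 5: (2,1)->(1,1) = 1
Tile 4: (2,2)->(1,0) = 3
Sum: 2 + 2 + 1 + 1 + 3 + 3 + 1 + 3 = 16

Answer: 16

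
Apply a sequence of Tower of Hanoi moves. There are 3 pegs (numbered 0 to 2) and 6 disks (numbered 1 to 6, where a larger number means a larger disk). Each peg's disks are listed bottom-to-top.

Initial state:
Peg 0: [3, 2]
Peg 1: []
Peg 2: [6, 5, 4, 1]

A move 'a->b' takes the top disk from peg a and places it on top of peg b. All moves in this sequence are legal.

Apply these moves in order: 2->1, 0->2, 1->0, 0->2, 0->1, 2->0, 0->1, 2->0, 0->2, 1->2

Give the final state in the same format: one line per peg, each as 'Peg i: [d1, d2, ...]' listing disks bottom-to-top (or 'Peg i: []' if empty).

Answer: Peg 0: []
Peg 1: [3]
Peg 2: [6, 5, 4, 2, 1]

Derivation:
After move 1 (2->1):
Peg 0: [3, 2]
Peg 1: [1]
Peg 2: [6, 5, 4]

After move 2 (0->2):
Peg 0: [3]
Peg 1: [1]
Peg 2: [6, 5, 4, 2]

After move 3 (1->0):
Peg 0: [3, 1]
Peg 1: []
Peg 2: [6, 5, 4, 2]

After move 4 (0->2):
Peg 0: [3]
Peg 1: []
Peg 2: [6, 5, 4, 2, 1]

After move 5 (0->1):
Peg 0: []
Peg 1: [3]
Peg 2: [6, 5, 4, 2, 1]

After move 6 (2->0):
Peg 0: [1]
Peg 1: [3]
Peg 2: [6, 5, 4, 2]

After move 7 (0->1):
Peg 0: []
Peg 1: [3, 1]
Peg 2: [6, 5, 4, 2]

After move 8 (2->0):
Peg 0: [2]
Peg 1: [3, 1]
Peg 2: [6, 5, 4]

After move 9 (0->2):
Peg 0: []
Peg 1: [3, 1]
Peg 2: [6, 5, 4, 2]

After move 10 (1->2):
Peg 0: []
Peg 1: [3]
Peg 2: [6, 5, 4, 2, 1]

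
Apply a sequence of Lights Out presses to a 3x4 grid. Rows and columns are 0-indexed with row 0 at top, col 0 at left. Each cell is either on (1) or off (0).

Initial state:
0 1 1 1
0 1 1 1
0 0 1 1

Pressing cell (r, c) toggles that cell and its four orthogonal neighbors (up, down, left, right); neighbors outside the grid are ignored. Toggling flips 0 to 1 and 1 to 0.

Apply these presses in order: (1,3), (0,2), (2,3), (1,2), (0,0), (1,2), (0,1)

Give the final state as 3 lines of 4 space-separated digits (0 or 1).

Answer: 0 0 1 1
1 0 1 1
0 0 0 1

Derivation:
After press 1 at (1,3):
0 1 1 0
0 1 0 0
0 0 1 0

After press 2 at (0,2):
0 0 0 1
0 1 1 0
0 0 1 0

After press 3 at (2,3):
0 0 0 1
0 1 1 1
0 0 0 1

After press 4 at (1,2):
0 0 1 1
0 0 0 0
0 0 1 1

After press 5 at (0,0):
1 1 1 1
1 0 0 0
0 0 1 1

After press 6 at (1,2):
1 1 0 1
1 1 1 1
0 0 0 1

After press 7 at (0,1):
0 0 1 1
1 0 1 1
0 0 0 1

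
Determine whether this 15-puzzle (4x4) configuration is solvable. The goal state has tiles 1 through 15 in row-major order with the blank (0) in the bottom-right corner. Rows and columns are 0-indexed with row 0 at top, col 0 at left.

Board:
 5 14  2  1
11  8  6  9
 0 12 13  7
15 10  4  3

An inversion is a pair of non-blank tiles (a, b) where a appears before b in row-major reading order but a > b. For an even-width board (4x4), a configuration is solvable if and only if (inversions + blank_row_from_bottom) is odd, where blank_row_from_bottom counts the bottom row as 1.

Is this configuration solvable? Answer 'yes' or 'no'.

Answer: yes

Derivation:
Inversions: 49
Blank is in row 2 (0-indexed from top), which is row 2 counting from the bottom (bottom = 1).
49 + 2 = 51, which is odd, so the puzzle is solvable.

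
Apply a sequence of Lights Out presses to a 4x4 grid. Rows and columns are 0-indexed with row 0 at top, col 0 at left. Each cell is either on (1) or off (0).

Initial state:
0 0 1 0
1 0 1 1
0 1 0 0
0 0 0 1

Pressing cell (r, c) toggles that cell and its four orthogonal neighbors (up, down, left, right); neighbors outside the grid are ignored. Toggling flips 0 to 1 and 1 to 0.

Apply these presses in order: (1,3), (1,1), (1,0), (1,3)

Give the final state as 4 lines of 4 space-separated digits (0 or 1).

After press 1 at (1,3):
0 0 1 1
1 0 0 0
0 1 0 1
0 0 0 1

After press 2 at (1,1):
0 1 1 1
0 1 1 0
0 0 0 1
0 0 0 1

After press 3 at (1,0):
1 1 1 1
1 0 1 0
1 0 0 1
0 0 0 1

After press 4 at (1,3):
1 1 1 0
1 0 0 1
1 0 0 0
0 0 0 1

Answer: 1 1 1 0
1 0 0 1
1 0 0 0
0 0 0 1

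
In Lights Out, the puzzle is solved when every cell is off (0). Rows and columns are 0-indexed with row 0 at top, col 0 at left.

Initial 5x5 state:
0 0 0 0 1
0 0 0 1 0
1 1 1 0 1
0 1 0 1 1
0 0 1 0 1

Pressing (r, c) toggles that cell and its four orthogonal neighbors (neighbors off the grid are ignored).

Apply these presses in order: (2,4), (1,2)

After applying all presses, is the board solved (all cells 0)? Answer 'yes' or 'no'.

After press 1 at (2,4):
0 0 0 0 1
0 0 0 1 1
1 1 1 1 0
0 1 0 1 0
0 0 1 0 1

After press 2 at (1,2):
0 0 1 0 1
0 1 1 0 1
1 1 0 1 0
0 1 0 1 0
0 0 1 0 1

Lights still on: 12

Answer: no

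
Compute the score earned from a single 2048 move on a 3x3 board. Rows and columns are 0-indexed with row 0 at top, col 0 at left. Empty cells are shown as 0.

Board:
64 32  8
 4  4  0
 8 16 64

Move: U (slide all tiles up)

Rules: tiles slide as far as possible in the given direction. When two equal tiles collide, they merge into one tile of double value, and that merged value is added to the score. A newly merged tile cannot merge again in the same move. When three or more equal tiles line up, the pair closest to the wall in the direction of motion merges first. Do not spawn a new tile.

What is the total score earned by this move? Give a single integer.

Answer: 0

Derivation:
Slide up:
col 0: [64, 4, 8] -> [64, 4, 8]  score +0 (running 0)
col 1: [32, 4, 16] -> [32, 4, 16]  score +0 (running 0)
col 2: [8, 0, 64] -> [8, 64, 0]  score +0 (running 0)
Board after move:
64 32  8
 4  4 64
 8 16  0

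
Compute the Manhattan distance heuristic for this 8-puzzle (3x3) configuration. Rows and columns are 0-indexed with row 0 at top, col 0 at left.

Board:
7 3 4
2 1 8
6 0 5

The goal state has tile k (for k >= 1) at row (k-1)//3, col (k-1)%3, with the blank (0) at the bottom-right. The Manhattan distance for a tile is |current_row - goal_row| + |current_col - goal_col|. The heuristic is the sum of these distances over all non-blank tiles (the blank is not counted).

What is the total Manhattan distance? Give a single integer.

Answer: 17

Derivation:
Tile 7: at (0,0), goal (2,0), distance |0-2|+|0-0| = 2
Tile 3: at (0,1), goal (0,2), distance |0-0|+|1-2| = 1
Tile 4: at (0,2), goal (1,0), distance |0-1|+|2-0| = 3
Tile 2: at (1,0), goal (0,1), distance |1-0|+|0-1| = 2
Tile 1: at (1,1), goal (0,0), distance |1-0|+|1-0| = 2
Tile 8: at (1,2), goal (2,1), distance |1-2|+|2-1| = 2
Tile 6: at (2,0), goal (1,2), distance |2-1|+|0-2| = 3
Tile 5: at (2,2), goal (1,1), distance |2-1|+|2-1| = 2
Sum: 2 + 1 + 3 + 2 + 2 + 2 + 3 + 2 = 17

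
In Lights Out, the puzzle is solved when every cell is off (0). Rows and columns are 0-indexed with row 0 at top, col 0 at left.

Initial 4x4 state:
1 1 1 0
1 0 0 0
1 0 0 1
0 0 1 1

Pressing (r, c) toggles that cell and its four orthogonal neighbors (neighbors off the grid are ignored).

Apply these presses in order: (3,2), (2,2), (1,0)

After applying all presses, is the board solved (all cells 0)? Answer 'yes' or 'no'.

After press 1 at (3,2):
1 1 1 0
1 0 0 0
1 0 1 1
0 1 0 0

After press 2 at (2,2):
1 1 1 0
1 0 1 0
1 1 0 0
0 1 1 0

After press 3 at (1,0):
0 1 1 0
0 1 1 0
0 1 0 0
0 1 1 0

Lights still on: 7

Answer: no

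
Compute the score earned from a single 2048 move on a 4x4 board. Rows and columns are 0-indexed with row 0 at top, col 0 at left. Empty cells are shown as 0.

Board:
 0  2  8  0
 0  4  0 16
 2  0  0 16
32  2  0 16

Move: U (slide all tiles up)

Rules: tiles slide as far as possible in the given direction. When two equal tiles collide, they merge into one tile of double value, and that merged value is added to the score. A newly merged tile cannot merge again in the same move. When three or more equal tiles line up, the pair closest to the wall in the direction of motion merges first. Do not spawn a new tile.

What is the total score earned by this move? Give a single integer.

Answer: 32

Derivation:
Slide up:
col 0: [0, 0, 2, 32] -> [2, 32, 0, 0]  score +0 (running 0)
col 1: [2, 4, 0, 2] -> [2, 4, 2, 0]  score +0 (running 0)
col 2: [8, 0, 0, 0] -> [8, 0, 0, 0]  score +0 (running 0)
col 3: [0, 16, 16, 16] -> [32, 16, 0, 0]  score +32 (running 32)
Board after move:
 2  2  8 32
32  4  0 16
 0  2  0  0
 0  0  0  0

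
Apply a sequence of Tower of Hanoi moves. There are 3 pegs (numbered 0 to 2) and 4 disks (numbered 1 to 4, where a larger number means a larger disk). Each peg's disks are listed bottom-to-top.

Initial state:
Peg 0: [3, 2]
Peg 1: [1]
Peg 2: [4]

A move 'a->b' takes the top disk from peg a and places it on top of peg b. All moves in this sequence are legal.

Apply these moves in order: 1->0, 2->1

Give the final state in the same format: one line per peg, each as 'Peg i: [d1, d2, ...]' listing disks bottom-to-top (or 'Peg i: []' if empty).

Answer: Peg 0: [3, 2, 1]
Peg 1: [4]
Peg 2: []

Derivation:
After move 1 (1->0):
Peg 0: [3, 2, 1]
Peg 1: []
Peg 2: [4]

After move 2 (2->1):
Peg 0: [3, 2, 1]
Peg 1: [4]
Peg 2: []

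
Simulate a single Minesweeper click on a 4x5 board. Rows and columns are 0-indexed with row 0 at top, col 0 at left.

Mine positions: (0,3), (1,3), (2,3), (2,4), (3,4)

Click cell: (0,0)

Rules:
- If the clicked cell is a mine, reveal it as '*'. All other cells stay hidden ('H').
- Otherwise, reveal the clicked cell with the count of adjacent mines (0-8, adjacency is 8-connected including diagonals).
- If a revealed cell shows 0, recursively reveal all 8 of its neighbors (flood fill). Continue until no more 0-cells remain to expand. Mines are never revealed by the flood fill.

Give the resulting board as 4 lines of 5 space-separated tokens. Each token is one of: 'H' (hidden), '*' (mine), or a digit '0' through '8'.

0 0 2 H H
0 0 3 H H
0 0 2 H H
0 0 1 H H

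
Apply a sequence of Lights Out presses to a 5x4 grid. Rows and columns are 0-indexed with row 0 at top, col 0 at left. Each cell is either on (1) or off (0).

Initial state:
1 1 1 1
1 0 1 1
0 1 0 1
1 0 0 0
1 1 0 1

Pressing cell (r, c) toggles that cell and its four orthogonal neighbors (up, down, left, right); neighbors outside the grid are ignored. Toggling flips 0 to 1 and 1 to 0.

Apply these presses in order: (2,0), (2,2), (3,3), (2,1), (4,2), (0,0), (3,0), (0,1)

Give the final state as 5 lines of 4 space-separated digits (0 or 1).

Answer: 1 1 0 1
1 0 0 1
1 0 0 1
1 0 1 1
0 0 1 1

Derivation:
After press 1 at (2,0):
1 1 1 1
0 0 1 1
1 0 0 1
0 0 0 0
1 1 0 1

After press 2 at (2,2):
1 1 1 1
0 0 0 1
1 1 1 0
0 0 1 0
1 1 0 1

After press 3 at (3,3):
1 1 1 1
0 0 0 1
1 1 1 1
0 0 0 1
1 1 0 0

After press 4 at (2,1):
1 1 1 1
0 1 0 1
0 0 0 1
0 1 0 1
1 1 0 0

After press 5 at (4,2):
1 1 1 1
0 1 0 1
0 0 0 1
0 1 1 1
1 0 1 1

After press 6 at (0,0):
0 0 1 1
1 1 0 1
0 0 0 1
0 1 1 1
1 0 1 1

After press 7 at (3,0):
0 0 1 1
1 1 0 1
1 0 0 1
1 0 1 1
0 0 1 1

After press 8 at (0,1):
1 1 0 1
1 0 0 1
1 0 0 1
1 0 1 1
0 0 1 1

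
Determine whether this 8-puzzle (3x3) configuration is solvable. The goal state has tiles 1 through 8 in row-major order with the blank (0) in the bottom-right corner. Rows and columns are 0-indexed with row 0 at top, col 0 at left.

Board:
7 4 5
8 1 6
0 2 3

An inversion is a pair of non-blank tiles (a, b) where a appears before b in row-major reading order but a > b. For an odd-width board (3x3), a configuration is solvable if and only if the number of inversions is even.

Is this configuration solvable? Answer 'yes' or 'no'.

Inversions (pairs i<j in row-major order where tile[i] > tile[j] > 0): 18
18 is even, so the puzzle is solvable.

Answer: yes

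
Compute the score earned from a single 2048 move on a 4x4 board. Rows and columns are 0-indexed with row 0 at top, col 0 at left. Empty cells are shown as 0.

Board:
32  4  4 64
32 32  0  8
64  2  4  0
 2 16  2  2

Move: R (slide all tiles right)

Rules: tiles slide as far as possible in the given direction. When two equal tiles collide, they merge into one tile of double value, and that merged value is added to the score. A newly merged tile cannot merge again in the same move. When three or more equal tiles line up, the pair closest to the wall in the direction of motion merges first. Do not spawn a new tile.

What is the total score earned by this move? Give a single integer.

Answer: 76

Derivation:
Slide right:
row 0: [32, 4, 4, 64] -> [0, 32, 8, 64]  score +8 (running 8)
row 1: [32, 32, 0, 8] -> [0, 0, 64, 8]  score +64 (running 72)
row 2: [64, 2, 4, 0] -> [0, 64, 2, 4]  score +0 (running 72)
row 3: [2, 16, 2, 2] -> [0, 2, 16, 4]  score +4 (running 76)
Board after move:
 0 32  8 64
 0  0 64  8
 0 64  2  4
 0  2 16  4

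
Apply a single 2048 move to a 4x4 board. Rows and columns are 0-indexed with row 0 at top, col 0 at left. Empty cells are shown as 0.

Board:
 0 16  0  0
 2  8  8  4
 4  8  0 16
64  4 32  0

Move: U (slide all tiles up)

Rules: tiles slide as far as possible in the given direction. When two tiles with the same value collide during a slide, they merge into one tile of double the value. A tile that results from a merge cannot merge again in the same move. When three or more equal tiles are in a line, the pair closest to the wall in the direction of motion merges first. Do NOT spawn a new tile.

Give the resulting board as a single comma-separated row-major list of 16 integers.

Slide up:
col 0: [0, 2, 4, 64] -> [2, 4, 64, 0]
col 1: [16, 8, 8, 4] -> [16, 16, 4, 0]
col 2: [0, 8, 0, 32] -> [8, 32, 0, 0]
col 3: [0, 4, 16, 0] -> [4, 16, 0, 0]

Answer: 2, 16, 8, 4, 4, 16, 32, 16, 64, 4, 0, 0, 0, 0, 0, 0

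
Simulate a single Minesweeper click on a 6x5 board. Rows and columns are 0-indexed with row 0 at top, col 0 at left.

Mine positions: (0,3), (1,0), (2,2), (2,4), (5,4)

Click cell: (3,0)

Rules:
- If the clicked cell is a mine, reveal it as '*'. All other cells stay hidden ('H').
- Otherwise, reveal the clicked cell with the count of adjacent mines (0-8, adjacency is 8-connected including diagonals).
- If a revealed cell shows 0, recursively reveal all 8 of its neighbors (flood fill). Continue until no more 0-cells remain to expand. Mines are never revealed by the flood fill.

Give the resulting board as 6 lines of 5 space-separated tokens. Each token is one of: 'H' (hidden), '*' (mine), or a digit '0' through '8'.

H H H H H
H H H H H
1 2 H H H
0 1 1 2 H
0 0 0 1 H
0 0 0 1 H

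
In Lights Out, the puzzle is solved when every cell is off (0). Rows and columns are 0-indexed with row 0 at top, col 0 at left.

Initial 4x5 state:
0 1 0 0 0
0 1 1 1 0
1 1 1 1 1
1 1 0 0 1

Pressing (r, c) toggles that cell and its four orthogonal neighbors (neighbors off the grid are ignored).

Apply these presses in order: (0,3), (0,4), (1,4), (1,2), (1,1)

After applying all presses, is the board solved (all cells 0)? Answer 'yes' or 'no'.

After press 1 at (0,3):
0 1 1 1 1
0 1 1 0 0
1 1 1 1 1
1 1 0 0 1

After press 2 at (0,4):
0 1 1 0 0
0 1 1 0 1
1 1 1 1 1
1 1 0 0 1

After press 3 at (1,4):
0 1 1 0 1
0 1 1 1 0
1 1 1 1 0
1 1 0 0 1

After press 4 at (1,2):
0 1 0 0 1
0 0 0 0 0
1 1 0 1 0
1 1 0 0 1

After press 5 at (1,1):
0 0 0 0 1
1 1 1 0 0
1 0 0 1 0
1 1 0 0 1

Lights still on: 9

Answer: no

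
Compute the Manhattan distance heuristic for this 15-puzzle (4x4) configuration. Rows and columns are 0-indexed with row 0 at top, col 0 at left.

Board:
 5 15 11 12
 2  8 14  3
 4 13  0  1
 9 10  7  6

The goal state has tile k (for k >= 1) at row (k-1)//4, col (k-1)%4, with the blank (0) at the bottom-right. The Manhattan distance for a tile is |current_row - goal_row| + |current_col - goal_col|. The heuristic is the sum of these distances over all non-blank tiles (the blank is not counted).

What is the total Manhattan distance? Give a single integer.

Answer: 38

Derivation:
Tile 5: at (0,0), goal (1,0), distance |0-1|+|0-0| = 1
Tile 15: at (0,1), goal (3,2), distance |0-3|+|1-2| = 4
Tile 11: at (0,2), goal (2,2), distance |0-2|+|2-2| = 2
Tile 12: at (0,3), goal (2,3), distance |0-2|+|3-3| = 2
Tile 2: at (1,0), goal (0,1), distance |1-0|+|0-1| = 2
Tile 8: at (1,1), goal (1,3), distance |1-1|+|1-3| = 2
Tile 14: at (1,2), goal (3,1), distance |1-3|+|2-1| = 3
Tile 3: at (1,3), goal (0,2), distance |1-0|+|3-2| = 2
Tile 4: at (2,0), goal (0,3), distance |2-0|+|0-3| = 5
Tile 13: at (2,1), goal (3,0), distance |2-3|+|1-0| = 2
Tile 1: at (2,3), goal (0,0), distance |2-0|+|3-0| = 5
Tile 9: at (3,0), goal (2,0), distance |3-2|+|0-0| = 1
Tile 10: at (3,1), goal (2,1), distance |3-2|+|1-1| = 1
Tile 7: at (3,2), goal (1,2), distance |3-1|+|2-2| = 2
Tile 6: at (3,3), goal (1,1), distance |3-1|+|3-1| = 4
Sum: 1 + 4 + 2 + 2 + 2 + 2 + 3 + 2 + 5 + 2 + 5 + 1 + 1 + 2 + 4 = 38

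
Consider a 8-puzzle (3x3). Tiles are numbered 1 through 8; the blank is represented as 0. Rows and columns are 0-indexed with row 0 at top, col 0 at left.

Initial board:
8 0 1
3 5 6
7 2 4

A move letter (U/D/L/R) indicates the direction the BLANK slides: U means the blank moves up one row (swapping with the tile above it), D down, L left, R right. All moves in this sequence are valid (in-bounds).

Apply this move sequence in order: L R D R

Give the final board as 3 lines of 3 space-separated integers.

Answer: 8 5 1
3 6 0
7 2 4

Derivation:
After move 1 (L):
0 8 1
3 5 6
7 2 4

After move 2 (R):
8 0 1
3 5 6
7 2 4

After move 3 (D):
8 5 1
3 0 6
7 2 4

After move 4 (R):
8 5 1
3 6 0
7 2 4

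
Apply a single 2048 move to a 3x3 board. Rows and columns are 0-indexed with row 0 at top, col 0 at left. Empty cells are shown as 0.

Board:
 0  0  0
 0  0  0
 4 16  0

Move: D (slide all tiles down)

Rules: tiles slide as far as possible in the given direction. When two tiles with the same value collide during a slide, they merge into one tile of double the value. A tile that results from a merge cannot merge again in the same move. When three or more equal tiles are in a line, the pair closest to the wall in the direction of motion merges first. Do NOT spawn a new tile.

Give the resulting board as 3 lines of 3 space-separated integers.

Slide down:
col 0: [0, 0, 4] -> [0, 0, 4]
col 1: [0, 0, 16] -> [0, 0, 16]
col 2: [0, 0, 0] -> [0, 0, 0]

Answer:  0  0  0
 0  0  0
 4 16  0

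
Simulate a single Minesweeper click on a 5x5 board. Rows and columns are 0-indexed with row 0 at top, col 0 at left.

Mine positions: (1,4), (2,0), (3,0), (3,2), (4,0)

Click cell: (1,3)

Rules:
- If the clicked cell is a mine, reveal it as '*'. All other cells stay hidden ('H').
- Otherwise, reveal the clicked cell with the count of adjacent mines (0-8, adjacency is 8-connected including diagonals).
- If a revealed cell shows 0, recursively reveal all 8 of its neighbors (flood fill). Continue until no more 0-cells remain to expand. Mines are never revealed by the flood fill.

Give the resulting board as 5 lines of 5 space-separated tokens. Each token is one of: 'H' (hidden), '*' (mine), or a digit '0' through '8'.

H H H H H
H H H 1 H
H H H H H
H H H H H
H H H H H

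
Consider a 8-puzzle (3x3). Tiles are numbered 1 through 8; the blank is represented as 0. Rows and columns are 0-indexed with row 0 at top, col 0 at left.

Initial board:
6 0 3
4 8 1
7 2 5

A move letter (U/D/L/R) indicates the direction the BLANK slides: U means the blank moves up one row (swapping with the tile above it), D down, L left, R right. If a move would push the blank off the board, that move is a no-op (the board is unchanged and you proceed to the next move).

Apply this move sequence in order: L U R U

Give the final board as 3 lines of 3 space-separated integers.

After move 1 (L):
0 6 3
4 8 1
7 2 5

After move 2 (U):
0 6 3
4 8 1
7 2 5

After move 3 (R):
6 0 3
4 8 1
7 2 5

After move 4 (U):
6 0 3
4 8 1
7 2 5

Answer: 6 0 3
4 8 1
7 2 5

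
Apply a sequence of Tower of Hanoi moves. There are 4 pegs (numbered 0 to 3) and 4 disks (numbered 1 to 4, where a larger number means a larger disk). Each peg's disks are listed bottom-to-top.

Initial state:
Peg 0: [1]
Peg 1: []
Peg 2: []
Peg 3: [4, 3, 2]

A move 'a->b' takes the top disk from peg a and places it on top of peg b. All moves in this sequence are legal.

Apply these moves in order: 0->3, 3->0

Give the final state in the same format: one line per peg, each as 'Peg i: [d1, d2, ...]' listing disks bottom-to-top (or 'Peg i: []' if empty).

After move 1 (0->3):
Peg 0: []
Peg 1: []
Peg 2: []
Peg 3: [4, 3, 2, 1]

After move 2 (3->0):
Peg 0: [1]
Peg 1: []
Peg 2: []
Peg 3: [4, 3, 2]

Answer: Peg 0: [1]
Peg 1: []
Peg 2: []
Peg 3: [4, 3, 2]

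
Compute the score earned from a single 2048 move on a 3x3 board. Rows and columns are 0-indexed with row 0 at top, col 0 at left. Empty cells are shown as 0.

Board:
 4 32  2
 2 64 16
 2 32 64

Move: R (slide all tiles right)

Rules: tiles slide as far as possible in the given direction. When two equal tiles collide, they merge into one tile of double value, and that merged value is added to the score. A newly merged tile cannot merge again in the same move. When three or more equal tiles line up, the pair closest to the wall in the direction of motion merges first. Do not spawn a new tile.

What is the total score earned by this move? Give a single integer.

Slide right:
row 0: [4, 32, 2] -> [4, 32, 2]  score +0 (running 0)
row 1: [2, 64, 16] -> [2, 64, 16]  score +0 (running 0)
row 2: [2, 32, 64] -> [2, 32, 64]  score +0 (running 0)
Board after move:
 4 32  2
 2 64 16
 2 32 64

Answer: 0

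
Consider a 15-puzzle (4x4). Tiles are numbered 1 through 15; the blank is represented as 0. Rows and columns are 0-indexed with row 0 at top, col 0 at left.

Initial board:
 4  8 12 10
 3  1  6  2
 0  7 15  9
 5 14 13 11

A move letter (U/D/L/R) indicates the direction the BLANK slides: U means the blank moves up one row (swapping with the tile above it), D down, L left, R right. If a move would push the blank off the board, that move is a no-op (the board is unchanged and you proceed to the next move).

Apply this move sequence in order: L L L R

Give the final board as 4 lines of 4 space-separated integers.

Answer:  4  8 12 10
 3  1  6  2
 7  0 15  9
 5 14 13 11

Derivation:
After move 1 (L):
 4  8 12 10
 3  1  6  2
 0  7 15  9
 5 14 13 11

After move 2 (L):
 4  8 12 10
 3  1  6  2
 0  7 15  9
 5 14 13 11

After move 3 (L):
 4  8 12 10
 3  1  6  2
 0  7 15  9
 5 14 13 11

After move 4 (R):
 4  8 12 10
 3  1  6  2
 7  0 15  9
 5 14 13 11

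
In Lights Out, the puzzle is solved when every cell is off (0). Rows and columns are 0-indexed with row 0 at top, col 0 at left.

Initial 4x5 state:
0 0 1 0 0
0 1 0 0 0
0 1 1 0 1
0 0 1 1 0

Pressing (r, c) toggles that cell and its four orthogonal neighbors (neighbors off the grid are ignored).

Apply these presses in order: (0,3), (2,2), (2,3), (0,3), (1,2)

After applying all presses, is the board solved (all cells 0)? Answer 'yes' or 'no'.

Answer: yes

Derivation:
After press 1 at (0,3):
0 0 0 1 1
0 1 0 1 0
0 1 1 0 1
0 0 1 1 0

After press 2 at (2,2):
0 0 0 1 1
0 1 1 1 0
0 0 0 1 1
0 0 0 1 0

After press 3 at (2,3):
0 0 0 1 1
0 1 1 0 0
0 0 1 0 0
0 0 0 0 0

After press 4 at (0,3):
0 0 1 0 0
0 1 1 1 0
0 0 1 0 0
0 0 0 0 0

After press 5 at (1,2):
0 0 0 0 0
0 0 0 0 0
0 0 0 0 0
0 0 0 0 0

Lights still on: 0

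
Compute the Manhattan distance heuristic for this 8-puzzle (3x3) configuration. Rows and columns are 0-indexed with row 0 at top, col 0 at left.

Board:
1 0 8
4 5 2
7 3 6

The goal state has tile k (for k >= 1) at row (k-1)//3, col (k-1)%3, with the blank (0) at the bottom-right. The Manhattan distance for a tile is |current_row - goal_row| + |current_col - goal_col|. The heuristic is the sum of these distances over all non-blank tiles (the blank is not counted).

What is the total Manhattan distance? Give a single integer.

Tile 1: at (0,0), goal (0,0), distance |0-0|+|0-0| = 0
Tile 8: at (0,2), goal (2,1), distance |0-2|+|2-1| = 3
Tile 4: at (1,0), goal (1,0), distance |1-1|+|0-0| = 0
Tile 5: at (1,1), goal (1,1), distance |1-1|+|1-1| = 0
Tile 2: at (1,2), goal (0,1), distance |1-0|+|2-1| = 2
Tile 7: at (2,0), goal (2,0), distance |2-2|+|0-0| = 0
Tile 3: at (2,1), goal (0,2), distance |2-0|+|1-2| = 3
Tile 6: at (2,2), goal (1,2), distance |2-1|+|2-2| = 1
Sum: 0 + 3 + 0 + 0 + 2 + 0 + 3 + 1 = 9

Answer: 9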